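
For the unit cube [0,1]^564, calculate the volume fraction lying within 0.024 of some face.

The inner cube has side 1-2·0.024 = 0.952 and volume (0.952)^564 ≈ 8.938e-13, so the shell holds 1 - 8.938e-13 of the volume.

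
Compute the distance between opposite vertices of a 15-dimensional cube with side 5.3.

The space diagonal of an n-cube of side s is s√n. Here 5.3·√15 ≈ 20.5268.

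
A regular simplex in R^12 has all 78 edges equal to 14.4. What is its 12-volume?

Volume = 14.4^12 · √(13/2^12) / 12! ≈ 9349.85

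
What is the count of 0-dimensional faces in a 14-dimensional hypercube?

An n-cube has C(n,k)·2^(n-k) k-faces. Here C(14,0)·2^14 = 1·16384 = 16384.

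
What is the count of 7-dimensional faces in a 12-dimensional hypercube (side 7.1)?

Number of 7-faces = C(12,7) · 2^(12-7) = 792 · 32 = 25344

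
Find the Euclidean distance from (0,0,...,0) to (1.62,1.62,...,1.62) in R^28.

||(1.62,1.62,...,1.62)|| = √(28)·1.62 ≈ 8.57223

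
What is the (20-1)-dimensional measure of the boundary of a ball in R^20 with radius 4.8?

S_20(4.8) = 2·π^(20/2)·(4.8)^19 / Γ(20/2) ≈ 4.53262e+12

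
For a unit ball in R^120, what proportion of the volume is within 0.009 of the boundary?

1 - (1-0.009)^120 ≈ 0.662061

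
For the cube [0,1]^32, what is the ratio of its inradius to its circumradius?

Ratio = (s/2)/(s√32/2) = 32^(-1/2) ≈ 0.176777.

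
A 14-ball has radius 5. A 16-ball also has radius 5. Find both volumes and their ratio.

V_14(5.0) ≈ 3.65762e+09. V_16(5.0) ≈ 3.59086e+10. Ratio V_14/V_16 ≈ 0.1019.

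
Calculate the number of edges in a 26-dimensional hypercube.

An n-cube has n·2^(n-1) edges. With n = 26: 26·33554432 = 872415232.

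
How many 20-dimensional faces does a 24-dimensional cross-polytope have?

An n-cross-polytope has 2^(k+1)·C(n,k+1) k-faces. Here 2^21·C(24,21) = 2097152·2024 = 4244635648.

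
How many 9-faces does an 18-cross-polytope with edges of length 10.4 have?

Number of 9-faces = 2^(9+1) · C(18,9+1) = 1024 · 43758 = 44808192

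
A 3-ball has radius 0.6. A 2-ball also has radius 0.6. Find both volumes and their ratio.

V_3(0.6) ≈ 0.904779. V_2(0.6) ≈ 1.13097. Ratio V_3/V_2 ≈ 0.8.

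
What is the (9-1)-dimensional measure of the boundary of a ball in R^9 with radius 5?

|∂B_9(5)| = 2500000·π^4/21 ≈ 1.15963e+07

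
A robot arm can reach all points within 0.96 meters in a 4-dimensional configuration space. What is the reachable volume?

The n-ball volume is π^(n/2)·r^n/Γ(n/2+1). With n=4, r=0.96: V ≈ 4.19136.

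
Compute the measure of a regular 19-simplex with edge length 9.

Volume = 9^19 · √(20/2^19) / 19! ≈ 0.0685872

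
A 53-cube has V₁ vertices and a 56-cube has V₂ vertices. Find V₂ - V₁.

V₁ = 2^53 = 9007199254740992. V₂ = 2^56 = 72057594037927936. V₂ - V₁ = 63050394783186944.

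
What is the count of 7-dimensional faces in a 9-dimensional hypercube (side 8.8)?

f_7(9-cube) = (9 choose 7) · 2^2 = 144.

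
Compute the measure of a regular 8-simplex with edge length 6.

Volume = 6^8 · √(9/2^8) / 8! ≈ 7.81071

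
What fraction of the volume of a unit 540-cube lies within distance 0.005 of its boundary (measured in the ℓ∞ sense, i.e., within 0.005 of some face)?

Shell fraction = 1 - (1-0.01)^540 ≈ 0.995605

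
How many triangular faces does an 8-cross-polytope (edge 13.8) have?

Each 2-face is the convex hull of 3 vertices, one chosen as ±e_i from each of 3 distinct axes: 2^3·C(8,3) = 448.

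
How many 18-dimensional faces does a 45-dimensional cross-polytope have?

f_18(45-orthoplex) = 2^19 · (45 choose 19) = 1278404029065461760.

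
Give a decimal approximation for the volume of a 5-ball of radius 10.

V_5(10) = π^(5/2) · (10)^5 / Γ(5/2 + 1) = 160000·π^2/3 ≈ 526379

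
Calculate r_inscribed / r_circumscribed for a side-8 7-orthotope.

Ratio = (s/2)/(s√7/2) = 7^(-1/2) ≈ 0.377964.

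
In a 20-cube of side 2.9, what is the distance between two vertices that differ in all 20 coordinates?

The space diagonal of an n-cube of side s is s√n. Here 2.9·√20 ≈ 12.9692.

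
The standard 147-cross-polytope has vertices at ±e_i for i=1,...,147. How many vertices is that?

Number of vertices = 2n = 294.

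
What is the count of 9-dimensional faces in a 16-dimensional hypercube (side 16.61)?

f_9(16-cube) = (16 choose 9) · 2^7 = 1464320.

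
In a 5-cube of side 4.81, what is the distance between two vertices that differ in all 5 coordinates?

Diagonal = √5 · 4.81 ≈ 10.7555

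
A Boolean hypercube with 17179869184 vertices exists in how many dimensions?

2^n = 17179869184 ⇒ n = log_2(17179869184) = 34.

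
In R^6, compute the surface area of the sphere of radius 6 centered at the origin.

S = n·V_n(r)/r = 6·V_6(6)/6 (volume-to-surface relation), giving 7776·π^3 ≈ 241105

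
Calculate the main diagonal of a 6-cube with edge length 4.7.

d = √(4.7² + 4.7² + ... + 4.7²) [6 terms] = √(6·4.7²) = 4.7√6 ≈ 11.5126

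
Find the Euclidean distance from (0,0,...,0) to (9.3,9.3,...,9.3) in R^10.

Diagonal = √10 · 9.3 ≈ 29.4092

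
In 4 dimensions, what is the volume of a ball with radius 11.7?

V_4(11.7) = π^(4/2) · (11.7)^4 / Γ(4/2 + 1) ≈ 92472.6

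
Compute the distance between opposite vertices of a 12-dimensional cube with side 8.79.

||(8.79,8.79,...,8.79)|| = √(12)·8.79 ≈ 30.4495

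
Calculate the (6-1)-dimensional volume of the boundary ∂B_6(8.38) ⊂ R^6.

|∂B_6(8.38)| ≈ 1.28136e+06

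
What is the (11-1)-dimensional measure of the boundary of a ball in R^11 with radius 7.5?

The surface area of an n-ball is 2π^(n/2) r^(n-1) / Γ(n/2). For n=11, r=7.5: 4271484375·π^5/112 ≈ 1.16711e+10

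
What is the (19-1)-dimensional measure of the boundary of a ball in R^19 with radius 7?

|∂B_19(7)| = 238213646322899968·π^9/4922775 ≈ 1.44247e+15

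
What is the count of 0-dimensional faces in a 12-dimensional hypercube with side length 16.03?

f_0(12-cube) = (12 choose 0) · 2^12 = 4096.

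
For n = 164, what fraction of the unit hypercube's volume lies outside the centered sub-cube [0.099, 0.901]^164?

Shell fraction = 1 - (1-0.198)^164 ≈ 1 - 1.926e-16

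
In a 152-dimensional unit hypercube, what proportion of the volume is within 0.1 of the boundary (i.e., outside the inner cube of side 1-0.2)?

Shell fraction = 1 - (1-0.2)^152 ≈ 1 - 1.861e-15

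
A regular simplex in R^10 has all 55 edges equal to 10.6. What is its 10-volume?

V_10 = √(11) · 10.6^10 / (10! · 2^(10/2)) ≈ 511.496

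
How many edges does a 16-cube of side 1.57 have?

Number of 1-faces = C(16,1)·2^(16-1) = 16·32768 = 524288.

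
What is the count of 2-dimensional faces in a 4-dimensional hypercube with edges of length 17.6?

Number of 2-faces = C(4,2) · 2^(4-2) = 6 · 4 = 24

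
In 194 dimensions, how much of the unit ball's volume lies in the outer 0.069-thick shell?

Shell fraction = 1 - (1-0.069)^194 ≈ 0.9999990532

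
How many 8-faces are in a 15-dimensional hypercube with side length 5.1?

An n-cube has C(n,k)·2^(n-k) k-faces. Here C(15,8)·2^7 = 6435·128 = 823680.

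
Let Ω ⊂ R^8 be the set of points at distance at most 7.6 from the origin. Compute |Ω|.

Volume = π^{8/2}·(7.6)^8/Γ(5) ≈ 4.51749e+07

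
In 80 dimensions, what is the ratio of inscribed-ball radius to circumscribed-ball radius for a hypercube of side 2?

r_in = 2/2 (half the side); r_out = 2√80/2 (half the diagonal). Ratio = 1/√80 ≈ 0.111803.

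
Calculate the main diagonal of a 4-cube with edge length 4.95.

The space diagonal of an n-cube of side s is s√n. Here 4.95·√4 = 9.9.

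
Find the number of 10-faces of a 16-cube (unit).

Choose 10 of 16 axes to span the face (C(16,10) = 8008 ways), then fix each of the remaining 6 coordinates at one of its two extreme values (2^6 = 64 ways): 8008·64 = 512512.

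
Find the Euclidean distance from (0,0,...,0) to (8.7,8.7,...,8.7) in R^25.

||(8.7,8.7,...,8.7)|| = √(25)·8.7 = 43.5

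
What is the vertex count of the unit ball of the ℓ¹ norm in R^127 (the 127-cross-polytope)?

The 127-dimensional cross-polytope has 2n = 2·127 = 254 vertices.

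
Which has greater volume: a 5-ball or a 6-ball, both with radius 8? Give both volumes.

V_5(8) ≈ 172484. V_6(8) ≈ 1.35468e+06. The 6-ball is larger.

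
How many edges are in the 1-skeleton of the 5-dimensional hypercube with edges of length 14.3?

Each of the 2^5 = 32 vertices has degree 5; total edges = 5·2^5/2 = 80.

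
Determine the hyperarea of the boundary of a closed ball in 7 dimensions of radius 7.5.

S = n·V_n(r)/r = 7·V_7(7.5)/7.5 (volume-to-surface relation), giving 759375·π^3/4 ≈ 5.88635e+06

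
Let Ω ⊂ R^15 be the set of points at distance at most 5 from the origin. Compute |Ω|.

Volume = π^{15/2}·(5)^15/Γ(17/2) = 312500000000·π^7/81081 ≈ 1.16407e+10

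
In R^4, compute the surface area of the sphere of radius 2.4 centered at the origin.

The surface area of an n-ball is 2π^(n/2) r^(n-1) / Γ(n/2). For n=4, r=2.4: 272.875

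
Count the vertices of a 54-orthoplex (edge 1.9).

Number of vertices = 2n = 108.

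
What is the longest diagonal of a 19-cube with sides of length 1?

||(1,1,...,1)|| = √(19)·1 ≈ 4.3589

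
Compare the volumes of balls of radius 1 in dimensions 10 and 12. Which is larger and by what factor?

V_10(1) ≈ 2.55016, V_12(1) ≈ 1.33526. The 10-ball is larger by a factor of 1.91.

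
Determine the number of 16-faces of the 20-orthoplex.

An n-cross-polytope has 2^(k+1)·C(n,k+1) k-faces. Here 2^17·C(20,17) = 131072·1140 = 149422080.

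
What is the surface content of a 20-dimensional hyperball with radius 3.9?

The surface area of an n-ball is 2π^(n/2) r^(n-1) / Γ(n/2). For n=20, r=3.9: 8.76987e+10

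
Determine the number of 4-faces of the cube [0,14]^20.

Number of 4-faces = C(20,4) · 2^(20-4) = 4845 · 65536 = 317521920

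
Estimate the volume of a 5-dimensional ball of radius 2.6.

The n-ball volume is π^(n/2)·r^n/Γ(n/2+1). With n=5, r=2.6: V ≈ 625.411.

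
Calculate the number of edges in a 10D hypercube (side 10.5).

An n-cube has n·2^(n-1) edges. With n = 10: 10·512 = 5120.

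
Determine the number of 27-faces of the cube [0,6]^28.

Number of 27-faces = C(28,27) · 2^(28-27) = 28 · 2 = 56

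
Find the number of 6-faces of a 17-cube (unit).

An n-cube has C(n,k)·2^(n-k) k-faces. Here C(17,6)·2^11 = 12376·2048 = 25346048.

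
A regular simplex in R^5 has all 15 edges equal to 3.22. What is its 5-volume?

V_5 = √(6) · 3.22^5 / (5! · 2^(5/2)) ≈ 1.2491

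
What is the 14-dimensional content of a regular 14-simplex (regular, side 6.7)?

V = (6.7^14 / 14!) · √((14+1) / 2^14) ≈ 0.12749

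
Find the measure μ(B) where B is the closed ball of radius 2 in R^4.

The n-ball volume is π^(n/2)·r^n/Γ(n/2+1). With n=4, r=2: V = 8·π^2 ≈ 78.9568.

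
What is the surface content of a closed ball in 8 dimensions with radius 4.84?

S_8(4.84) = 2·π^(8/2)·(4.84)^7 / Γ(8/2) ≈ 2.02021e+06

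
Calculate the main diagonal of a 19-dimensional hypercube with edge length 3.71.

d = √(3.71² + 3.71² + ... + 3.71²) [19 terms] = √(19·3.71²) = 3.71√19 ≈ 16.1715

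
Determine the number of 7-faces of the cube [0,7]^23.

Number of 7-faces = C(23,7) · 2^(23-7) = 245157 · 65536 = 16066609152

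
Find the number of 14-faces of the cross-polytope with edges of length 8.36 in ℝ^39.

Each 14-face is the convex hull of 15 vertices, one chosen as ±e_i from each of 15 distinct axes: 2^15·C(39,15) = 823815066746880.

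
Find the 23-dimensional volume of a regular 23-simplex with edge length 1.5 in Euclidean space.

For a regular n-simplex with edge a, V = (a^n / n!)·√((n+1)/2^n). With a=1.5, n=23: V ≈ 7.34286e-22.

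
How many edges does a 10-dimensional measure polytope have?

An n-cube has n·2^(n-1) edges. With n = 10: 10·512 = 5120.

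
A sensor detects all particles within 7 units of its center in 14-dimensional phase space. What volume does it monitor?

The n-ball volume is π^(n/2)·r^n/Γ(n/2+1). With n=14, r=7: V = 96889010407·π^7/720 ≈ 4.06435e+11.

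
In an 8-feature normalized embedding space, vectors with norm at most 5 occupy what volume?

V = 390625·π^4/24 ≈ 1.58543e+06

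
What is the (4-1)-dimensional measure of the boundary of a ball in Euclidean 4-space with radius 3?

S_4(3) = 2·π^(4/2)·(3)^3 / Γ(4/2) = 54·π^2 ≈ 532.959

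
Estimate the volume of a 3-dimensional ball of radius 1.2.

The n-ball volume is π^(n/2)·r^n/Γ(n/2+1). With n=3, r=1.2: V ≈ 7.23823.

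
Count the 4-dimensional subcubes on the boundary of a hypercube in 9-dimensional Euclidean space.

f_4(9-cube) = (9 choose 4) · 2^5 = 4032.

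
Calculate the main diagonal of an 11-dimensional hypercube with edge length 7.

The space diagonal of an n-cube of side s is s√n. Here 7·√11 ≈ 23.2164.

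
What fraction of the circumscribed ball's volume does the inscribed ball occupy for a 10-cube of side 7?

V_in/V_out = n^(-n/2) = 10^(-10/2) ≈ 1e-05.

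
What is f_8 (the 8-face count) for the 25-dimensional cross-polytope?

f_8(25-orthoplex) = 2^9 · (25 choose 9) = 1046003200.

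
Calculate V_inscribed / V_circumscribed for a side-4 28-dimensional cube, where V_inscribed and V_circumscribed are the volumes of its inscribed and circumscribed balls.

V_in / V_out = (r_in/r_out)^28 = (1/√28)^28 = 28^(-28/2) ≈ 5.49272e-21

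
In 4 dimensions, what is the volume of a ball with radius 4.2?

V_4(4.2) = π^(4/2) · (4.2)^4 / Γ(4/2 + 1) ≈ 1535.56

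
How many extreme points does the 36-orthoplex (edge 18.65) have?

The 36-dimensional cross-polytope has 2n = 2·36 = 72 vertices.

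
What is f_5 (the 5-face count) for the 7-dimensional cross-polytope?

Each 5-face is the convex hull of 6 vertices, one chosen as ±e_i from each of 6 distinct axes: 2^6·C(7,6) = 448.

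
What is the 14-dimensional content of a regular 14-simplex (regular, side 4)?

V_14 = √(15) · 4^14 / (14! · 2^(14/2)) ≈ 9.31681e-05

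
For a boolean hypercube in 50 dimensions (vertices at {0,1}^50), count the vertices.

Each vertex is a binary string of length 50, so there are 2^50 = 1125899906842624.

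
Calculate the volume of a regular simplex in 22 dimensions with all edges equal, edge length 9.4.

For a regular n-simplex with edge a, V = (a^n / n!)·√((n+1)/2^n). With a=9.4, n=22: V ≈ 0.00534048.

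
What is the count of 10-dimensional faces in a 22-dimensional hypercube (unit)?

An n-cube has C(n,k)·2^(n-k) k-faces. Here C(22,10)·2^12 = 646646·4096 = 2648662016.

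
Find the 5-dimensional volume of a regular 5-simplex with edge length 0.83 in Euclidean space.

Volume = 0.83^5 · √(6/2^5) / 5! ≈ 0.00142138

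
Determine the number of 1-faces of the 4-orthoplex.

An n-cross-polytope has 2^(k+1)·C(n,k+1) k-faces. Here 2^2·C(4,2) = 4·6 = 24.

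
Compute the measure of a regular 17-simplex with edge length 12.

V = (12^17 / 17!) · √((17+1) / 2^17) ≈ 73.0961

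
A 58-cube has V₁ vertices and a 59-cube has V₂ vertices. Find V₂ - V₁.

V₁ = 2^58 = 288230376151711744. V₂ = 2^59 = 576460752303423488. V₂ - V₁ = 288230376151711744.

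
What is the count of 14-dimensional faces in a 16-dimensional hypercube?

Number of 14-faces = C(16,14) · 2^(16-14) = 120 · 4 = 480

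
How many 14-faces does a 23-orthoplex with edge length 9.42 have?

Each 14-face is the convex hull of 15 vertices, one chosen as ±e_i from each of 15 distinct axes: 2^15·C(23,15) = 16066609152.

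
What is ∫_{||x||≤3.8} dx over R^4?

V_4(3.8) = π^(4/2) · (3.8)^4 / Γ(4/2 + 1) ≈ 1028.97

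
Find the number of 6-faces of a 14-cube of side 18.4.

Number of 6-faces = C(14,6) · 2^(14-6) = 3003 · 256 = 768768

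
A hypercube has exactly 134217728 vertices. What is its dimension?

Since 2^n = 134217728, we have n = 27.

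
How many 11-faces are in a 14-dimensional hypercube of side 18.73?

f_11(14-cube) = (14 choose 11) · 2^3 = 2912.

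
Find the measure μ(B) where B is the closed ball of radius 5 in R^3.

The n-ball volume is π^(n/2)·r^n/Γ(n/2+1). With n=3, r=5: V = 500·π/3 ≈ 523.599.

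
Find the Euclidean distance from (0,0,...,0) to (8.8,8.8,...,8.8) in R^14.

The space diagonal of an n-cube of side s is s√n. Here 8.8·√14 ≈ 32.9266.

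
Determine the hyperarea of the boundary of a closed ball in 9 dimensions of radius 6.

S = n·V_n(r)/r = 9·V_9(6)/6 (volume-to-surface relation), giving 17915904·π^4/35 ≈ 4.98621e+07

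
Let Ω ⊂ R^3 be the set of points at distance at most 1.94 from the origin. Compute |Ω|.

V_3(1.94) = π^(3/2) · (1.94)^3 / Γ(3/2 + 1) ≈ 30.584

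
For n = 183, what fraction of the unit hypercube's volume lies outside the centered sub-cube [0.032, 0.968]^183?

Shell fraction = 1 - (1-0.064)^183 ≈ 0.999994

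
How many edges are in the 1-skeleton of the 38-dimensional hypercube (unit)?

Number of 1-faces = C(38,1)·2^(38-1) = 38·137438953472 = 5222680231936.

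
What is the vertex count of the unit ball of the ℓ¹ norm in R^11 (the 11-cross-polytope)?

The vertices are ±e_1, ..., ±e_11, so there are 2·11 = 22.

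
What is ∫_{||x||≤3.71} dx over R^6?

V_6(3.71) = π^(6/2) · (3.71)^6 / Γ(6/2 + 1) ≈ 13475.4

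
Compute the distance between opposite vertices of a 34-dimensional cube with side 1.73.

The space diagonal of an n-cube of side s is s√n. Here 1.73·√34 ≈ 10.0875.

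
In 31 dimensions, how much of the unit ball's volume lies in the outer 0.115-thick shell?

Shell fraction = 1 - (1-0.115)^31 ≈ 0.977341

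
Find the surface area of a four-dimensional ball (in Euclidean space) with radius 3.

|∂B_4(3)| = 54·π^2 ≈ 532.959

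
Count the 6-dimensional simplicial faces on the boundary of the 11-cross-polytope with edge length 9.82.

Number of 6-faces = 2^(6+1) · C(11,6+1) = 128 · 330 = 42240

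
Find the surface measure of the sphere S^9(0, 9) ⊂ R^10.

S = n·V_n(r)/r = 10·V_10(9)/9 (volume-to-surface relation), giving 129140163·π^5/4 ≈ 9.87986e+09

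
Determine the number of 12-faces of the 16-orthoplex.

Number of 12-faces = 2^(12+1) · C(16,12+1) = 8192 · 560 = 4587520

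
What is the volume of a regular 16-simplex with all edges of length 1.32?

V = (1.32^16 / 16!) · √((16+1) / 2^16) ≈ 6.53955e-14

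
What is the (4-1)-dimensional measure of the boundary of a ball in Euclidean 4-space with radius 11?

S_4(11) = 2·π^(4/2)·(11)^3 / Γ(4/2) = 2662·π^2 ≈ 26272.9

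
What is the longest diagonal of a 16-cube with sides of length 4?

||(4,4,...,4)|| = √(16)·4 = 16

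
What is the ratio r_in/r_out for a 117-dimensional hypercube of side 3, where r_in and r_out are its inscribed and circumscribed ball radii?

Ratio = (s/2)/(s√117/2) = 117^(-1/2) ≈ 0.09245.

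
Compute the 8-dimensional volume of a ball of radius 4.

Volume = π^{8/2}·(4)^8/Γ(5) = 8192·π^4/3 ≈ 265992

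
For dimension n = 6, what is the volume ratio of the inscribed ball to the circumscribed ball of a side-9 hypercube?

The radii are 9/2 and 9√6/2, so the volume ratio is (1/√6)^6 = 6^{-6/2} ≈ 0.00462963.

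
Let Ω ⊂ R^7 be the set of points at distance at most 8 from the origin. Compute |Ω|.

Volume = π^{7/2}·(8)^7/Γ(9/2) = 33554432·π^3/105 ≈ 9.90855e+06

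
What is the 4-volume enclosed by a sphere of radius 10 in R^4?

Volume = π^{4/2}·(10)^4/Γ(3) = 5000·π^2 ≈ 49348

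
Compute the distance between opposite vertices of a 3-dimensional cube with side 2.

Diagonal = √3 · 2 ≈ 3.4641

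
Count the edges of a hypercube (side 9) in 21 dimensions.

Each of the 2^21 = 2097152 vertices has degree 21; total edges = 21·2^21/2 = 22020096.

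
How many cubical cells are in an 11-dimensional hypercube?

Number of 3-faces = C(11,3) · 2^(11-3) = 165 · 256 = 42240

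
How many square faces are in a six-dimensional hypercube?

Number of 2-faces = C(6,2) · 2^(6-2) = 15 · 16 = 240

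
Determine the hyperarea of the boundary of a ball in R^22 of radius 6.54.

The surface area of an n-ball is 2π^(n/2) r^(n-1) / Γ(n/2). For n=22, r=6.54: 2.17294e+16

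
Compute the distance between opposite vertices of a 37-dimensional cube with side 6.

The space diagonal of an n-cube of side s is s√n. Here 6·√37 ≈ 36.4966.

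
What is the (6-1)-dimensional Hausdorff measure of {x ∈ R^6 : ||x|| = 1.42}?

The surface area of an n-ball is 2π^(n/2) r^(n-1) / Γ(n/2). For n=6, r=1.42: 179.016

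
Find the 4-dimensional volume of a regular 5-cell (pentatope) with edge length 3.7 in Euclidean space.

Volume = 3.7^4 · √(5/2^4) / 4! ≈ 4.36537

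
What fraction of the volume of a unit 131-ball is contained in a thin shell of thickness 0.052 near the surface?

V(inner)/V(outer) = ((1-0.052)/1)^131 ≈ 0.000916, so the shell fraction is 0.999084.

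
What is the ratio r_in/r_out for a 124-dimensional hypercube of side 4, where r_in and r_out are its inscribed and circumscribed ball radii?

r_in = 4/2 (half the side); r_out = 4√124/2 (half the diagonal). Ratio = 1/√124 ≈ 0.0898027.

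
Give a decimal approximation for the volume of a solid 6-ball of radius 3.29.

V_6(3.29) = π^(6/2) · (3.29)^6 / Γ(6/2 + 1) ≈ 6553.51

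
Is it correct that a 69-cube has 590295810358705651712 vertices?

True. The 69-cube has 2^69 = 590295810358705651712 vertices.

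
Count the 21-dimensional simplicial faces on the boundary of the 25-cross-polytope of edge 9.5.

Each 21-face is the convex hull of 22 vertices, one chosen as ±e_i from each of 22 distinct axes: 2^22·C(25,22) = 9646899200.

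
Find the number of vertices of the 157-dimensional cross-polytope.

Number of vertices = 2n = 314.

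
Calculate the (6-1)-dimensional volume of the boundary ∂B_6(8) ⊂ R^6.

S_6(8) = 2·π^(6/2)·(8)^5 / Γ(6/2) = 32768·π^3 ≈ 1.01601e+06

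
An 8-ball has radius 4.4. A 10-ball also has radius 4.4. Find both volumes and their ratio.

V_8(4.4) ≈ 570177. V_10(4.4) ≈ 6.93577e+06. Ratio V_8/V_10 ≈ 0.08221.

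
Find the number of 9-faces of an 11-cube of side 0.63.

Choose 9 of 11 axes to span the face (C(11,9) = 55 ways), then fix each of the remaining 2 coordinates at one of its two extreme values (2^2 = 4 ways): 55·4 = 220.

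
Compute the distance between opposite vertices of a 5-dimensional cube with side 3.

The space diagonal of an n-cube of side s is s√n. Here 3·√5 ≈ 6.7082.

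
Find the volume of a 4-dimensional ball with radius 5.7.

Volume = π^{4/2}·(5.7)^4/Γ(3) ≈ 5209.18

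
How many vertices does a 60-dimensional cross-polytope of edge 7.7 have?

Number of vertices = 2n = 120.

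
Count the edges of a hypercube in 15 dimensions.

Number of 1-faces = C(15,1)·2^(15-1) = 15·16384 = 245760.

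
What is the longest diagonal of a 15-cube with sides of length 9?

Diagonal = √15 · 9 ≈ 34.8569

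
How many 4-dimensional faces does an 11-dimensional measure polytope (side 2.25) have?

f_4(11-cube) = (11 choose 4) · 2^7 = 42240.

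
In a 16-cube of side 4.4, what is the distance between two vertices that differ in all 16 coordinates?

The space diagonal of an n-cube of side s is s√n. Here 4.4·√16 = 17.6.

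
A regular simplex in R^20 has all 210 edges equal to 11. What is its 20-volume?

V = (11^20 / 20!) · √((20+1) / 2^20) ≈ 1.23748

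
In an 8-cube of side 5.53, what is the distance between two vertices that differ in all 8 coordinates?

The space diagonal of an n-cube of side s is s√n. Here 5.53·√8 ≈ 15.6412.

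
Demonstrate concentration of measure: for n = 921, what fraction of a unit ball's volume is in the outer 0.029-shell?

1 - (1-0.029)^921 ≈ 1 - 1.694e-12 ≈ (100 - 1.69e-10)%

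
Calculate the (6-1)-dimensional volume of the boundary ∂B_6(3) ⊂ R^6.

The surface area of an n-ball is 2π^(n/2) r^(n-1) / Γ(n/2). For n=6, r=3: 243·π^3 ≈ 7534.53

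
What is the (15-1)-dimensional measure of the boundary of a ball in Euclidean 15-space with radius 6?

The surface area of an n-ball is 2π^(n/2) r^(n-1) / Γ(n/2). For n=15, r=6: 743008370688·π^7/5005 ≈ 4.48372e+11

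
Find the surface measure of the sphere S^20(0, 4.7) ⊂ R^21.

S = n·V_n(r)/r = 21·V_21(4.7)/4.7 (volume-to-surface relation), giving 8.10446e+12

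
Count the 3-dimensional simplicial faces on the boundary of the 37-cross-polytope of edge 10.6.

An n-cross-polytope has 2^(k+1)·C(n,k+1) k-faces. Here 2^4·C(37,4) = 16·66045 = 1056720.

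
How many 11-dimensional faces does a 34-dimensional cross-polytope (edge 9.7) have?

Number of 11-faces = 2^(11+1) · C(34,11+1) = 4096 · 548354040 = 2246058147840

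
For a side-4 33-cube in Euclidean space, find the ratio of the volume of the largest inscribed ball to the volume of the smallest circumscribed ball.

The radii are 4/2 and 4√33/2, so the volume ratio is (1/√33)^33 = 33^{-33/2} ≈ 8.80076e-26.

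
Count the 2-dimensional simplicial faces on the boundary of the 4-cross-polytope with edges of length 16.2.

Number of 2-faces = 2^(2+1) · C(4,2+1) = 8 · 4 = 32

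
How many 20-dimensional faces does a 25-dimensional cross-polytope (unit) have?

f_20(25-orthoplex) = 2^21 · (25 choose 21) = 26528972800.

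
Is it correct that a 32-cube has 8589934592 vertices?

False. The 32-cube has 2^32 = 4294967296 vertices.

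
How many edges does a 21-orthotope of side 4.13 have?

Each of the 2^21 = 2097152 vertices has degree 21; total edges = 21·2^21/2 = 22020096.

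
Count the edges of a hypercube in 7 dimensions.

Each of the 2^7 = 128 vertices has degree 7; total edges = 7·2^7/2 = 448.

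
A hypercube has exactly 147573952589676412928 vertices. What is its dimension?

n = log_2(147573952589676412928) = 67.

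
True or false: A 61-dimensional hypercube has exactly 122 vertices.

False. The 61-cube has 2^61 = 2305843009213693952 vertices.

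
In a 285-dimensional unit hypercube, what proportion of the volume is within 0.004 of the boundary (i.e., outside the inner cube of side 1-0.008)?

The inner cube has side 1-2·0.004 = 0.992 and volume (0.992)^285 ≈ 0.1014, so the shell holds 0.898649 of the volume.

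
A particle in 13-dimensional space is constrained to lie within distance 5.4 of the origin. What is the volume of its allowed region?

The n-ball volume is π^(n/2)·r^n/Γ(n/2+1). With n=13, r=5.4: V ≈ 3.02315e+09.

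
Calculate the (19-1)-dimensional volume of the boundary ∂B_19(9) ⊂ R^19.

The surface area of an n-ball is 2π^(n/2) r^(n-1) / Γ(n/2). For n=19, r=9: 1897492673384285184·π^9/425425 ≈ 1.32955e+17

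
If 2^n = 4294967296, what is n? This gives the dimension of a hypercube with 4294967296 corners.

n = log_2(4294967296) = 32.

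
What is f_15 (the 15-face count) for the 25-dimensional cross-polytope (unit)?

Each 15-face is the convex hull of 16 vertices, one chosen as ±e_i from each of 16 distinct axes: 2^16·C(25,16) = 133888409600.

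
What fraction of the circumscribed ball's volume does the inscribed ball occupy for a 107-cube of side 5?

V_in/V_out = n^(-n/2) = 107^(-107/2) ≈ 2.67897e-109.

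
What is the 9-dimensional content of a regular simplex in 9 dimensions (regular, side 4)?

For a regular n-simplex with edge a, V = (a^n / n!)·√((n+1)/2^n). With a=4, n=9: V ≈ 0.100958.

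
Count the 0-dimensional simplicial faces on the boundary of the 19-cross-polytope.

Number of 0-faces = 2^(0+1) · C(19,0+1) = 2 · 19 = 38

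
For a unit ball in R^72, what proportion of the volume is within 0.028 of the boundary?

1 - (1-0.028)^72 ≈ 0.870589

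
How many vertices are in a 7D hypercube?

An n-cube has C(n,k)·2^(n-k) k-faces. Here C(7,0)·2^7 = 1·128 = 128.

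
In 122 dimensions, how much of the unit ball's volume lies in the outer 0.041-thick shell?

V(inner)/V(outer) = ((1-0.041)/1)^122 ≈ 0.006052, so the shell fraction is 0.993948.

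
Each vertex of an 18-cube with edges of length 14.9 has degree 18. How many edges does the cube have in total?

The 18-cube has n·2^(n-1) = 18·2^17 = 18·131072 = 2359296 edges.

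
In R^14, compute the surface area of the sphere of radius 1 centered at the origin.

S = n·V_n(r)/r = 14·V_14(1)/1 (volume-to-surface relation), giving π^7/360 ≈ 8.3897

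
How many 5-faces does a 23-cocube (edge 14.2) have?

Each 5-face is the convex hull of 6 vertices, one chosen as ±e_i from each of 6 distinct axes: 2^6·C(23,6) = 6460608.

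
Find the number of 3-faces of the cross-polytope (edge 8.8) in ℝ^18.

f_3(18-orthoplex) = 2^4 · (18 choose 4) = 48960.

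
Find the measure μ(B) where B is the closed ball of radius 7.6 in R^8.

V_8(7.6) = π^(8/2) · (7.6)^8 / Γ(8/2 + 1) ≈ 4.51749e+07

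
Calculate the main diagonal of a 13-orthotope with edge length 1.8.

Diagonal = √13 · 1.8 ≈ 6.48999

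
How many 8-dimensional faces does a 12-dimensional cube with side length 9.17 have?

Number of 8-faces = C(12,8) · 2^(12-8) = 495 · 16 = 7920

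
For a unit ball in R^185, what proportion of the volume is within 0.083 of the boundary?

V(inner)/V(outer) = ((1-0.083)/1)^185 ≈ 1.092e-07, so the shell fraction is 0.9999998908.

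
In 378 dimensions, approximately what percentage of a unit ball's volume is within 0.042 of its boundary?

1 - (1-0.042)^378 ≈ 0.9999999096 ≈ 99.999991%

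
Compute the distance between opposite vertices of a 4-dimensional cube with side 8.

The space diagonal of an n-cube of side s is s√n. Here 8·√4 = 16.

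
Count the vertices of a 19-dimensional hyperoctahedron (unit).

Number of vertices = 2n = 38.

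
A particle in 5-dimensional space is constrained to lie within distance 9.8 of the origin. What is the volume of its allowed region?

Volume = π^{5/2}·(9.8)^5/Γ(7/2) ≈ 475805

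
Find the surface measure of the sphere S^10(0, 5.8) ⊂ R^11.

The surface area of an n-ball is 2π^(n/2) r^(n-1) / Γ(n/2). For n=11, r=5.8: 8.92848e+08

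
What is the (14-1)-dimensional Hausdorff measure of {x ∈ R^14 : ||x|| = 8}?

S = n·V_n(r)/r = 14·V_14(8)/8 (volume-to-surface relation), giving 68719476736·π^7/45 ≈ 4.61229e+12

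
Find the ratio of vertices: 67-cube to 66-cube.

The 67-cube has 2^67 = 147573952589676412928 vertices. The 66-cube has 2^66 = 73786976294838206464 vertices. Ratio: 147573952589676412928/73786976294838206464 = 2.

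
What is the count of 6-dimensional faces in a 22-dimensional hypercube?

Number of 6-faces = C(22,6) · 2^(22-6) = 74613 · 65536 = 4889837568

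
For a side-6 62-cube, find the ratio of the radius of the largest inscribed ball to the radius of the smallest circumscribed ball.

Ratio = (s/2)/(s√62/2) = 62^(-1/2) ≈ 0.127.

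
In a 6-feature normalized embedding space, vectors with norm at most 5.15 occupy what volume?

V_6(5.15) = π^(6/2) · (5.15)^6 / Γ(6/2 + 1) ≈ 96414.4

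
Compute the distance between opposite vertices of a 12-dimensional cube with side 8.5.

d = √(8.5² + 8.5² + ... + 8.5²) [12 terms] = √(12·8.5²) = 8.5√12 ≈ 29.4449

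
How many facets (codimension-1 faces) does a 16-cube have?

Choose 15 of 16 axes to span the face (C(16,15) = 16 ways), then fix each of the remaining 1 coordinate at one of its two extreme values (2^1 = 2 ways): 16·2 = 32.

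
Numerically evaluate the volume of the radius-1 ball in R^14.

Volume = π^{14/2}·(1)^14/Γ(8) = π^7/5040 ≈ 0.599265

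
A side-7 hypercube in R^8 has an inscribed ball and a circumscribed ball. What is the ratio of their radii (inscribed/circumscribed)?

Ratio = (s/2)/(s√8/2) = 8^(-1/2) ≈ 0.353553.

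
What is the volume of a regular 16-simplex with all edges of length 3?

For a regular n-simplex with edge a, V = (a^n / n!)·√((n+1)/2^n). With a=3, n=16: V ≈ 3.31364e-08.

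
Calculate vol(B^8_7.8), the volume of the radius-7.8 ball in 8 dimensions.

V_8(7.8) = π^(8/2) · (7.8)^8 / Γ(8/2 + 1) ≈ 5.5609e+07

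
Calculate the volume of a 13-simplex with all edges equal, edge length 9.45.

V = (9.45^13 / 13!) · √((13+1) / 2^13) ≈ 31.8202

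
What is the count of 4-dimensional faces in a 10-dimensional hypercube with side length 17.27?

An n-cube has C(n,k)·2^(n-k) k-faces. Here C(10,4)·2^6 = 210·64 = 13440.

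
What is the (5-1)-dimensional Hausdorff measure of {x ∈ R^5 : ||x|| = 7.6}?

S = n·V_n(r)/r = 5·V_5(7.6)/7.6 (volume-to-surface relation), giving 87805.7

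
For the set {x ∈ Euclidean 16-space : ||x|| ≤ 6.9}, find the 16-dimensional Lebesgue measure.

V_16(6.9) = π^(16/2) · (6.9)^16 / Γ(16/2 + 1) ≈ 6.21246e+12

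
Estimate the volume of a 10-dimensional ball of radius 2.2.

The n-ball volume is π^(n/2)·r^n/Γ(n/2+1). With n=10, r=2.2: V ≈ 6773.22.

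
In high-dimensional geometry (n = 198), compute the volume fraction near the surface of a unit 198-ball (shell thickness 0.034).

1 - (1-0.034)^198 ≈ 0.99894 ≈ 99.89%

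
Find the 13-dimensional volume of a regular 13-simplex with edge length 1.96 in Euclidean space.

For a regular n-simplex with edge a, V = (a^n / n!)·√((n+1)/2^n). With a=1.96, n=13: V ≈ 4.18232e-08.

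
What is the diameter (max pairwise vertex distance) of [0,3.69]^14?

Diagonal = √14 · 3.69 ≈ 13.8067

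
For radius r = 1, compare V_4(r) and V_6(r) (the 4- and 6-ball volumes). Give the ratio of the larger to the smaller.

V_4(1) ≈ 4.9348, V_6(1) ≈ 5.16771. The 6-ball is larger by a factor of 1.047.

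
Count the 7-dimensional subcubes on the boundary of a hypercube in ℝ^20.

Number of 7-faces = C(20,7) · 2^(20-7) = 77520 · 8192 = 635043840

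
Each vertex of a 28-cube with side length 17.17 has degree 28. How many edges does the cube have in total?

Number of 1-faces = C(28,1)·2^(28-1) = 28·134217728 = 3758096384.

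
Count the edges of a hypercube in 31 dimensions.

Number of 1-faces = C(31,1)·2^(31-1) = 31·1073741824 = 33285996544.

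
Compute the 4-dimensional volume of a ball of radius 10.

The n-ball volume is π^(n/2)·r^n/Γ(n/2+1). With n=4, r=10: V = 5000·π^2 ≈ 49348.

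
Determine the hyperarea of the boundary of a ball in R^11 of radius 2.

|∂B_11(2)| = 65536·π^5/945 ≈ 21222.5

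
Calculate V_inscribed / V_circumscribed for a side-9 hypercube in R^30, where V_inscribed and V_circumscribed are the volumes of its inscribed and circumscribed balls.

V_in/V_out = n^(-n/2) = 30^(-30/2) ≈ 6.96917e-23.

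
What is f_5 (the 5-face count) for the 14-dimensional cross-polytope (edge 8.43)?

An n-cross-polytope has 2^(k+1)·C(n,k+1) k-faces. Here 2^6·C(14,6) = 64·3003 = 192192.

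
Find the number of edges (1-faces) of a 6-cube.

Number of 1-faces = C(6,1) · 2^(6-1) = 6 · 32 = 192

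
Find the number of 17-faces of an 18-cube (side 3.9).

f_17(18-cube) = (18 choose 17) · 2^1 = 36.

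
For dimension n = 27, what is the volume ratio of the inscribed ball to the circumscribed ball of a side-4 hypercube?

V_in/V_out = n^(-n/2) = 27^(-27/2) ≈ 4.74886e-20.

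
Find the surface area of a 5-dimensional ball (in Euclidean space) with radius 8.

S = n·V_n(r)/r = 5·V_5(8)/8 (volume-to-surface relation), giving 32768·π^2/3 ≈ 107802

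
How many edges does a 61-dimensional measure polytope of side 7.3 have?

The 61-cube has n·2^(n-1) = 61·2^60 = 61·1152921504606846976 = 70328211781017665536 edges.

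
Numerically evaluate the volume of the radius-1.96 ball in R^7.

V_7(1.96) = π^(7/2) · (1.96)^7 / Γ(7/2 + 1) ≈ 525.016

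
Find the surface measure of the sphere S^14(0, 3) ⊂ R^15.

S_15(3) = 2·π^(15/2)·(3)^14 / Γ(15/2) = 45349632·π^7/5005 ≈ 2.73665e+07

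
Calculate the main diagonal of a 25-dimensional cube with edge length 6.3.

Diagonal = √25 · 6.3 = 31.5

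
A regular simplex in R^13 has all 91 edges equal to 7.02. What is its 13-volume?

For a regular n-simplex with edge a, V = (a^n / n!)·√((n+1)/2^n). With a=7.02, n=13: V ≈ 0.667531.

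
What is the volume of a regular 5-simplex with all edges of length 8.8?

Volume = 8.8^5 · √(6/2^5) / 5! ≈ 190.429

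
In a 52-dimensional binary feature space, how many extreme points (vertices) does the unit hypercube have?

Each vertex is a binary string of length 52, so there are 2^52 = 4503599627370496.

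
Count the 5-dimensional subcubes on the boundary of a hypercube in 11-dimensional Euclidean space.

Choose 5 of 11 axes to span the face (C(11,5) = 462 ways), then fix each of the remaining 6 coordinates at one of its two extreme values (2^6 = 64 ways): 462·64 = 29568.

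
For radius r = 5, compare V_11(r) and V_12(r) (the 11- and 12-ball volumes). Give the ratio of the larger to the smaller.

V_11(5) ≈ 9.19973e+07, V_12(5) ≈ 3.25992e+08. The 12-ball is larger by a factor of 3.543.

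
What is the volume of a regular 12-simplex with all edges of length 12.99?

For a regular n-simplex with edge a, V = (a^n / n!)·√((n+1)/2^n). With a=12.99, n=12: V ≈ 2714.97.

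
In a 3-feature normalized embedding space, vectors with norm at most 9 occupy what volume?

The n-ball volume is π^(n/2)·r^n/Γ(n/2+1). With n=3, r=9: V = 972·π ≈ 3053.63.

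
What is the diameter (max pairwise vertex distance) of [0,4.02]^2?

Diagonal = √2 · 4.02 ≈ 5.68514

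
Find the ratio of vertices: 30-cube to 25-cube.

The 30-cube has 2^30 = 1073741824 vertices. The 25-cube has 2^25 = 33554432 vertices. Ratio: 1073741824/33554432 = 32.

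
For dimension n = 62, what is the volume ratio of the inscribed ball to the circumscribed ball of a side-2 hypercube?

V_in/V_out = n^(-n/2) = 62^(-62/2) ≈ 2.72808e-56.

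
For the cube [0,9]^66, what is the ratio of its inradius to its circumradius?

r_in / r_out = (9/2) / (9√66/2) = 1/√66 ≈ 0.123091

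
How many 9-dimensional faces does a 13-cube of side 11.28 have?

Choose 9 of 13 axes to span the face (C(13,9) = 715 ways), then fix each of the remaining 4 coordinates at one of its two extreme values (2^4 = 16 ways): 715·16 = 11440.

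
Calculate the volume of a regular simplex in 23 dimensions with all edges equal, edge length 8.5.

V = (8.5^23 / 23!) · √((23+1) / 2^23) ≈ 0.00015574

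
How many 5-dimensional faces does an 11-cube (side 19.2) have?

Number of 5-faces = C(11,5) · 2^(11-5) = 462 · 64 = 29568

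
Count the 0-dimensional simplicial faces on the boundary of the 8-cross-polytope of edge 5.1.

Number of 0-faces = 2^(0+1) · C(8,0+1) = 2 · 8 = 16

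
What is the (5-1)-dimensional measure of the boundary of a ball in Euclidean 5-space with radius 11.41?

S_5(11.41) = 2·π^(5/2)·(11.41)^4 / Γ(5/2) ≈ 446078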